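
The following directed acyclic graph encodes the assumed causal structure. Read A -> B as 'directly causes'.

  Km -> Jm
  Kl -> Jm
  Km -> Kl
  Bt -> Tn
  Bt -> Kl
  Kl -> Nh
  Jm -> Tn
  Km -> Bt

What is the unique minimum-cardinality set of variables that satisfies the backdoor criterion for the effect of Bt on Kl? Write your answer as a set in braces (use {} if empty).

{Km}

Variables eligible for adjustment (non-descendants of Bt, excluding Bt and Kl): {Km}.
Backdoor paths from Bt to Kl:
  P1: Bt <- Km -> Kl
  P2: Bt <- Km -> Jm <- Kl
The empty set is not sufficient: P1 (Bt <- Km -> Kl) has no collider blocking it and no conditioned non-collider, so it is open.
Try {Km}:
  P1: blocked at fork node Km ∈ conditioning set.
  P2: blocked at fork node Km ∈ conditioning set.
{Km} contains no descendant of Bt and blocks every backdoor path.
{Km} is the unique smallest valid adjustment set.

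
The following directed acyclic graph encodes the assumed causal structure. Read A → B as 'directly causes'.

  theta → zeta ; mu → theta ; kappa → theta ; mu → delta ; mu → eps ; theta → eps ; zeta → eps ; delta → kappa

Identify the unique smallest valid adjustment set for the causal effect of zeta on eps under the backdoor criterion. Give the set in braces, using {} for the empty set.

Variables eligible for adjustment (non-descendants of zeta, excluding zeta and eps): {delta, kappa, mu, theta}.
Backdoor paths from zeta to eps:
  P1: zeta <- theta <- mu -> eps
  P2: zeta <- theta <- kappa <- delta <- mu -> eps
  P3: zeta <- theta -> eps
The empty set is not sufficient: P1 (zeta <- theta <- mu -> eps) has no collider blocking it and no conditioned non-collider, so it is open.
Try {theta}:
  P1: blocked at chain node theta ∈ conditioning set.
  P2: blocked at chain node theta ∈ conditioning set.
  P3: blocked at fork node theta ∈ conditioning set.
{theta} contains no descendant of zeta and blocks every backdoor path.
No other singleton works — e.g. {mu} leaves P3 open — so {theta} is the unique smallest valid adjustment set.

{theta}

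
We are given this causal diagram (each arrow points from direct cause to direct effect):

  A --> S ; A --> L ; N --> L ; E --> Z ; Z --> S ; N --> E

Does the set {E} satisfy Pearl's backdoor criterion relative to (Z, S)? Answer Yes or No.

Backdoor paths from Z to S (paths whose first edge points into Z):
  P1: Z <- E <- N -> L <- A -> S
Condition 1 (no descendant of Z in the set): holds — descendants of Z are {S}; none are in {E}.
Condition 2 (every backdoor path blocked by {E}):
  P1: blocked at chain node E ∈ conditioning set.
{E} satisfies the backdoor criterion.

Yes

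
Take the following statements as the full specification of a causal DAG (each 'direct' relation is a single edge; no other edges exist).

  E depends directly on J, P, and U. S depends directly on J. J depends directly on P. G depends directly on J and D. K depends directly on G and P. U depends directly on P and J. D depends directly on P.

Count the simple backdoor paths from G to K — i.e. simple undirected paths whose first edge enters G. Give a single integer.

6

A backdoor path from G to K is any simple undirected path whose first edge points into G (i.e. leaves G via a parent).
Parents of G: {D, J}.
Enumerating:
  P1: G <- D <- P -> K
  P2: G <- J <- P -> K
  P3: G <- J -> U <- P -> K
  P4: G <- J -> U -> E <- P -> K
  P5: G <- J -> E <- P -> K
  P6: G <- J -> E <- U <- P -> K
That exhausts the simple backdoor paths. Count: 6.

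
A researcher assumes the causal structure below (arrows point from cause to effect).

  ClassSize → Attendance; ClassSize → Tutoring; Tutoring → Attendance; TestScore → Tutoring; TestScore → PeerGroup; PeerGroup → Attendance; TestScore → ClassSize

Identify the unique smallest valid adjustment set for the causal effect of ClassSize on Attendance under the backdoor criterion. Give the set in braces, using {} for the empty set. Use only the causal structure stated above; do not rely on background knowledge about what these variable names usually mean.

{TestScore}

Variables eligible for adjustment (non-descendants of ClassSize, excluding ClassSize and Attendance): {PeerGroup, TestScore}.
Backdoor paths from ClassSize to Attendance:
  P1: ClassSize <- TestScore -> PeerGroup -> Attendance
  P2: ClassSize <- TestScore -> Tutoring -> Attendance
The empty set is not sufficient: P1 (ClassSize <- TestScore -> PeerGroup -> Attendance) has no collider blocking it and no conditioned non-collider, so it is open.
Try {TestScore}:
  P1: blocked at fork node TestScore ∈ conditioning set.
  P2: blocked at fork node TestScore ∈ conditioning set.
{TestScore} contains no descendant of ClassSize and blocks every backdoor path.
No other singleton works — e.g. {PeerGroup} leaves P2 open — so {TestScore} is the unique smallest valid adjustment set.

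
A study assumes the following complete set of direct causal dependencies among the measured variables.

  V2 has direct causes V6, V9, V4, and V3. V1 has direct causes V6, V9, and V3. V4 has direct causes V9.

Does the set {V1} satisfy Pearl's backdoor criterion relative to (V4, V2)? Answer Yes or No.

Backdoor paths from V4 to V2 (paths whose first edge points into V4):
  P1: V4 <- V9 -> V2
  P2: V4 <- V9 -> V1 <- V6 -> V2
  P3: V4 <- V9 -> V1 <- V3 -> V2
Condition 1 (no descendant of V4 in the set): holds — descendants of V4 are {V2}; none are in {V1}.
Condition 2 (every backdoor path blocked by {V1}):
  P1: open — no interior node is in the conditioning set.
  P2: open — collider(s) V1 are conditioned on (or have a conditioned descendant) and no non-collider on the path is in the set.
  P3: open — collider(s) V1 are conditioned on (or have a conditioned descendant) and no non-collider on the path is in the set.
{V1} does not satisfy the backdoor criterion.

No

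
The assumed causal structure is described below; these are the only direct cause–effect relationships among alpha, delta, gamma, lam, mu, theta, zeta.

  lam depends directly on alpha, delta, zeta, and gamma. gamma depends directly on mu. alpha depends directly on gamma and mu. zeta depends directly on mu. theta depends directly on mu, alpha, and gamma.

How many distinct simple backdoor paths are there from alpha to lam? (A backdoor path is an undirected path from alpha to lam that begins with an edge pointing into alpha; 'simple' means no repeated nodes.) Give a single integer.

6

A backdoor path from alpha to lam is any simple undirected path whose first edge points into alpha (i.e. leaves alpha via a parent).
Parents of alpha: {gamma, mu}.
Enumerating:
  P1: alpha <- mu -> gamma -> lam
  P2: alpha <- mu -> theta <- gamma -> lam
  P3: alpha <- mu -> zeta -> lam
  P4: alpha <- gamma <- mu -> zeta -> lam
  P5: alpha <- gamma -> theta <- mu -> zeta -> lam
  P6: alpha <- gamma -> lam
That exhausts the simple backdoor paths. Count: 6.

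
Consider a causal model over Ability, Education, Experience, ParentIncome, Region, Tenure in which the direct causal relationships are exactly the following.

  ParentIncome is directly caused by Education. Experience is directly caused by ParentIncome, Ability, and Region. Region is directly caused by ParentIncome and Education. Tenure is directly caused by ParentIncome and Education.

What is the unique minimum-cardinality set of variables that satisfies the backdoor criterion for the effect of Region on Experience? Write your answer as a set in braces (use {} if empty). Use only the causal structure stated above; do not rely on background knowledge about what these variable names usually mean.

{ParentIncome}

Variables eligible for adjustment (non-descendants of Region, excluding Region and Experience): {Ability, Education, ParentIncome, Tenure}.
Backdoor paths from Region to Experience:
  P1: Region <- Education -> ParentIncome -> Experience
  P2: Region <- Education -> Tenure <- ParentIncome -> Experience
  P3: Region <- ParentIncome -> Experience
The empty set is not sufficient: P1 (Region <- Education -> ParentIncome -> Experience) has no collider blocking it and no conditioned non-collider, so it is open.
Try {ParentIncome}:
  P1: blocked at chain node ParentIncome ∈ conditioning set.
  P2: blocked at collider Tenure (neither it nor any descendant is in the conditioning set).
  P3: blocked at fork node ParentIncome ∈ conditioning set.
{ParentIncome} contains no descendant of Region and blocks every backdoor path.
No other singleton works — e.g. {Education} leaves P3 open — so {ParentIncome} is the unique smallest valid adjustment set.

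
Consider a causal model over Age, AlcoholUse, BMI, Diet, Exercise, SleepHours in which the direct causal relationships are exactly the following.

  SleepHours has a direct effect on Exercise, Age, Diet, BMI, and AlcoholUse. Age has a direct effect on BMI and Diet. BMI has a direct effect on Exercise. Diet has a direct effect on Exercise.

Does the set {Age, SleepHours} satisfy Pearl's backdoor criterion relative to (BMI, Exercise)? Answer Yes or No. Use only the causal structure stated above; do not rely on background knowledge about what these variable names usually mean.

Yes

Backdoor paths from BMI to Exercise (paths whose first edge points into BMI):
  P1: BMI <- SleepHours -> Age -> Diet -> Exercise
  P2: BMI <- SleepHours -> Diet -> Exercise
  P3: BMI <- SleepHours -> Exercise
  P4: BMI <- Age <- SleepHours -> Diet -> Exercise
  P5: BMI <- Age <- SleepHours -> Exercise
  P6: BMI <- Age -> Diet <- SleepHours -> Exercise
  P7: BMI <- Age -> Diet -> Exercise
Condition 1 (no descendant of BMI in the set): holds — descendants of BMI are {Exercise}; none are in {Age, SleepHours}.
Condition 2 (every backdoor path blocked by {Age, SleepHours}):
  P1: blocked at fork node SleepHours ∈ conditioning set.
  P2: blocked at fork node SleepHours ∈ conditioning set.
  P3: blocked at fork node SleepHours ∈ conditioning set.
  P4: blocked at chain node Age ∈ conditioning set.
  P5: blocked at chain node Age ∈ conditioning set.
  P6: blocked at fork node Age ∈ conditioning set.
  P7: blocked at fork node Age ∈ conditioning set.
{Age, SleepHours} satisfies the backdoor criterion.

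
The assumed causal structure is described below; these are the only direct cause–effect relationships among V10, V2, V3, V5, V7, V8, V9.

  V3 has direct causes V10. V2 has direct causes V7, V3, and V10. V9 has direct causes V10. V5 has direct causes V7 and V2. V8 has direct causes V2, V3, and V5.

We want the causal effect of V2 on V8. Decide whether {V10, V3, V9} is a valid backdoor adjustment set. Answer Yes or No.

No

Backdoor paths from V2 to V8 (paths whose first edge points into V2):
  P1: V2 <- V7 -> V5 -> V8
  P2: V2 <- V10 -> V3 -> V8
  P3: V2 <- V3 -> V8
Condition 1 (no descendant of V2 in the set): holds — descendants of V2 are {V5, V8}; none are in {V10, V3, V9}.
Condition 2 (every backdoor path blocked by {V10, V3, V9}):
  P1: open — no interior node is in the conditioning set.
  P2: blocked at fork node V10 ∈ conditioning set.
  P3: blocked at fork node V3 ∈ conditioning set.
{V10, V3, V9} does not satisfy the backdoor criterion.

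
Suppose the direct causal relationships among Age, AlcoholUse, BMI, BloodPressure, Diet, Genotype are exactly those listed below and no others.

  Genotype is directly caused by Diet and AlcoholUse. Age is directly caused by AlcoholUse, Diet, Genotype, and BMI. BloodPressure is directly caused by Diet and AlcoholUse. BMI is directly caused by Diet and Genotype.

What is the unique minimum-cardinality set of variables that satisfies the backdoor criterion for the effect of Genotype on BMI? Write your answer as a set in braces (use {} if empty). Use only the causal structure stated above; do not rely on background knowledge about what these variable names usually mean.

{Diet}

Variables eligible for adjustment (non-descendants of Genotype, excluding Genotype and BMI): {AlcoholUse, BloodPressure, Diet}.
Backdoor paths from Genotype to BMI:
  P1: Genotype <- AlcoholUse -> Age <- Diet -> BMI
  P2: Genotype <- AlcoholUse -> Age <- BMI
  P3: Genotype <- AlcoholUse -> BloodPressure <- Diet -> BMI
  P4: Genotype <- AlcoholUse -> BloodPressure <- Diet -> Age <- BMI
  P5: Genotype <- Diet -> BMI
  P6: Genotype <- Diet -> Age <- BMI
  P7: Genotype <- Diet -> BloodPressure <- AlcoholUse -> Age <- BMI
The empty set is not sufficient: P5 (Genotype <- Diet -> BMI) has no collider blocking it and no conditioned non-collider, so it is open.
Try {Diet}:
  P1: blocked at collider Age (neither it nor any descendant is in the conditioning set).
  P2: blocked at collider Age (neither it nor any descendant is in the conditioning set).
  P3: blocked at collider BloodPressure (neither it nor any descendant is in the conditioning set).
  P4: blocked at collider BloodPressure (neither it nor any descendant is in the conditioning set).
  P5: blocked at fork node Diet ∈ conditioning set.
  P6: blocked at fork node Diet ∈ conditioning set.
  P7: blocked at fork node Diet ∈ conditioning set.
{Diet} contains no descendant of Genotype and blocks every backdoor path.
No other singleton works — e.g. {AlcoholUse} leaves P5 open — so {Diet} is the unique smallest valid adjustment set.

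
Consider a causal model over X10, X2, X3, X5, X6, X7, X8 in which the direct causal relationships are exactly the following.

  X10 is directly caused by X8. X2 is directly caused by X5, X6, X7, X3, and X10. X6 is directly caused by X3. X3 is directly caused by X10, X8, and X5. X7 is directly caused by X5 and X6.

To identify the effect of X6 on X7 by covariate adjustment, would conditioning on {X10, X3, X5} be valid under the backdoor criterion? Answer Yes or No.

Yes

Backdoor paths from X6 to X7 (paths whose first edge points into X6):
  P1: X6 <- X3 <- X8 -> X10 -> X2 <- X5 -> X7
  P2: X6 <- X3 <- X8 -> X10 -> X2 <- X7
  P3: X6 <- X3 <- X5 -> X7
  P4: X6 <- X3 <- X5 -> X2 <- X7
  P5: X6 <- X3 <- X10 -> X2 <- X5 -> X7
  P6: X6 <- X3 <- X10 -> X2 <- X7
  P7: X6 <- X3 -> X2 <- X5 -> X7
  P8: X6 <- X3 -> X2 <- X7
Condition 1 (no descendant of X6 in the set): holds — descendants of X6 are {X2, X7}; none are in {X10, X3, X5}.
Condition 2 (every backdoor path blocked by {X10, X3, X5}):
  P1: blocked at chain node X3 ∈ conditioning set.
  P2: blocked at chain node X3 ∈ conditioning set.
  P3: blocked at chain node X3 ∈ conditioning set.
  P4: blocked at chain node X3 ∈ conditioning set.
  P5: blocked at chain node X3 ∈ conditioning set.
  P6: blocked at chain node X3 ∈ conditioning set.
  P7: blocked at fork node X3 ∈ conditioning set.
  P8: blocked at fork node X3 ∈ conditioning set.
{X10, X3, X5} satisfies the backdoor criterion.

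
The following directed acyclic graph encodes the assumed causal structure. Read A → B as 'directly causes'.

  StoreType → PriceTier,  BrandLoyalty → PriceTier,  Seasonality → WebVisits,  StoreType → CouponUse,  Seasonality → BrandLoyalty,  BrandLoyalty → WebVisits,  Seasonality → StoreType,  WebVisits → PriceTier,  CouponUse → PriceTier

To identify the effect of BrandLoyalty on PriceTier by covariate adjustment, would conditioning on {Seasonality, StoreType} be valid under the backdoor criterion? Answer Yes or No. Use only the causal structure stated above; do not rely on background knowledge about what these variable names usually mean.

Yes

Backdoor paths from BrandLoyalty to PriceTier (paths whose first edge points into BrandLoyalty):
  P1: BrandLoyalty <- Seasonality -> StoreType -> CouponUse -> PriceTier
  P2: BrandLoyalty <- Seasonality -> StoreType -> PriceTier
  P3: BrandLoyalty <- Seasonality -> WebVisits -> PriceTier
Condition 1 (no descendant of BrandLoyalty in the set): holds — descendants of BrandLoyalty are {PriceTier, WebVisits}; none are in {Seasonality, StoreType}.
Condition 2 (every backdoor path blocked by {Seasonality, StoreType}):
  P1: blocked at fork node Seasonality ∈ conditioning set.
  P2: blocked at fork node Seasonality ∈ conditioning set.
  P3: blocked at fork node Seasonality ∈ conditioning set.
{Seasonality, StoreType} satisfies the backdoor criterion.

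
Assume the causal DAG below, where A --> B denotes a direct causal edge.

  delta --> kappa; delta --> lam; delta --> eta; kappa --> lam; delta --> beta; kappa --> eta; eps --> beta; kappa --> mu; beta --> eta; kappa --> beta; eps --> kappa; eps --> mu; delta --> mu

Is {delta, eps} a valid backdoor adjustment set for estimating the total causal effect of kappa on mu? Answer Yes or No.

Yes

Backdoor paths from kappa to mu (paths whose first edge points into kappa):
  P1: kappa <- delta -> beta <- eps -> mu
  P2: kappa <- delta -> mu
  P3: kappa <- delta -> eta <- beta <- eps -> mu
  P4: kappa <- eps -> beta <- delta -> mu
  P5: kappa <- eps -> beta -> eta <- delta -> mu
  P6: kappa <- eps -> mu
Condition 1 (no descendant of kappa in the set): holds — descendants of kappa are {beta, eta, lam, mu}; none are in {delta, eps}.
Condition 2 (every backdoor path blocked by {delta, eps}):
  P1: blocked at fork node delta ∈ conditioning set.
  P2: blocked at fork node delta ∈ conditioning set.
  P3: blocked at fork node delta ∈ conditioning set.
  P4: blocked at fork node eps ∈ conditioning set.
  P5: blocked at fork node eps ∈ conditioning set.
  P6: blocked at fork node eps ∈ conditioning set.
{delta, eps} satisfies the backdoor criterion.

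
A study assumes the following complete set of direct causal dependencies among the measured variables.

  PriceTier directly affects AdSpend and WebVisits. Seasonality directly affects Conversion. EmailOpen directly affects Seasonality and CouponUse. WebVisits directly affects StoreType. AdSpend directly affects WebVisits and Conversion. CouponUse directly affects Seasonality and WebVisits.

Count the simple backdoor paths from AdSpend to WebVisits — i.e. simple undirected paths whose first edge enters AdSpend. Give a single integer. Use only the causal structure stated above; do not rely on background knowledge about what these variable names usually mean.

A backdoor path from AdSpend to WebVisits is any simple undirected path whose first edge points into AdSpend (i.e. leaves AdSpend via a parent).
Parents of AdSpend: {PriceTier}.
Enumerating:
  P1: AdSpend <- PriceTier -> WebVisits
That exhausts the simple backdoor paths. Count: 1.

1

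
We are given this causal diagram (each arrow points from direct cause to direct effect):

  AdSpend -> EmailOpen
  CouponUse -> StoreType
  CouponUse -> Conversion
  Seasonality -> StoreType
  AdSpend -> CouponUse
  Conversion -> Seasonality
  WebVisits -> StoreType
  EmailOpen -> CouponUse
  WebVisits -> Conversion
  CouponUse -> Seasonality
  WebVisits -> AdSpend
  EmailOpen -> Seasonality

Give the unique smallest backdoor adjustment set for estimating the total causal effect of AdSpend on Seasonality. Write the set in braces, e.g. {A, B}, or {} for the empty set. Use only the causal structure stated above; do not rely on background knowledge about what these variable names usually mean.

{WebVisits}

Variables eligible for adjustment (non-descendants of AdSpend, excluding AdSpend and Seasonality): {WebVisits}.
Backdoor paths from AdSpend to Seasonality:
  P1: AdSpend <- WebVisits -> Conversion <- CouponUse <- EmailOpen -> Seasonality
  P2: AdSpend <- WebVisits -> Conversion <- CouponUse -> Seasonality
  P3: AdSpend <- WebVisits -> Conversion <- CouponUse -> StoreType <- Seasonality
  P4: AdSpend <- WebVisits -> Conversion -> Seasonality
  P5: AdSpend <- WebVisits -> StoreType <- CouponUse <- EmailOpen -> Seasonality
  P6: AdSpend <- WebVisits -> StoreType <- CouponUse -> Conversion -> Seasonality
  P7: AdSpend <- WebVisits -> StoreType <- CouponUse -> Seasonality
  P8: AdSpend <- WebVisits -> StoreType <- Seasonality
The empty set is not sufficient: P4 (AdSpend <- WebVisits -> Conversion -> Seasonality) has no collider blocking it and no conditioned non-collider, so it is open.
Try {WebVisits}:
  P1: blocked at fork node WebVisits ∈ conditioning set.
  P2: blocked at fork node WebVisits ∈ conditioning set.
  P3: blocked at fork node WebVisits ∈ conditioning set.
  P4: blocked at fork node WebVisits ∈ conditioning set.
  P5: blocked at fork node WebVisits ∈ conditioning set.
  P6: blocked at fork node WebVisits ∈ conditioning set.
  P7: blocked at fork node WebVisits ∈ conditioning set.
  P8: blocked at fork node WebVisits ∈ conditioning set.
{WebVisits} contains no descendant of AdSpend and blocks every backdoor path.
{WebVisits} is the unique smallest valid adjustment set.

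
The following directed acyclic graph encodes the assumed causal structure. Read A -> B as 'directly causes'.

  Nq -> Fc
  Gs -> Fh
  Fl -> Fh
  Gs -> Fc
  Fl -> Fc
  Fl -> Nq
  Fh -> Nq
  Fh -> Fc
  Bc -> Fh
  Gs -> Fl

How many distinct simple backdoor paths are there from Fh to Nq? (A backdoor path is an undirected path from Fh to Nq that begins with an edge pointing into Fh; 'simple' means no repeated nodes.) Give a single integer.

A backdoor path from Fh to Nq is any simple undirected path whose first edge points into Fh (i.e. leaves Fh via a parent).
Parents of Fh: {Bc, Fl, Gs}.
Enumerating:
  P1: Fh <- Gs -> Fl -> Nq
  P2: Fh <- Gs -> Fl -> Fc <- Nq
  P3: Fh <- Gs -> Fc <- Fl -> Nq
  P4: Fh <- Gs -> Fc <- Nq
  P5: Fh <- Fl <- Gs -> Fc <- Nq
  P6: Fh <- Fl -> Nq
  P7: Fh <- Fl -> Fc <- Nq
That exhausts the simple backdoor paths. Count: 7.

7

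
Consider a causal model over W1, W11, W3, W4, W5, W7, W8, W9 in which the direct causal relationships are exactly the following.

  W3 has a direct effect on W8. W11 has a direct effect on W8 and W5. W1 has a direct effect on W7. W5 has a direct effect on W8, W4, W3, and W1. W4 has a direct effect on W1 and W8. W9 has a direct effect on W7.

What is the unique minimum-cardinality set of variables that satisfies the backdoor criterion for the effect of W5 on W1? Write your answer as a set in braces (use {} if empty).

{}

Variables eligible for adjustment (non-descendants of W5, excluding W5 and W1): {W11, W9}.
Backdoor paths from W5 to W1:
  P1: W5 <- W11 -> W8 <- W4 -> W1
Each backdoor path contains an unconditioned collider, so every path is already blocked with the empty conditioning set:
  P1: blocked at collider W8 (neither it nor any descendant is in the conditioning set).
The empty set is therefore the unique smallest valid set.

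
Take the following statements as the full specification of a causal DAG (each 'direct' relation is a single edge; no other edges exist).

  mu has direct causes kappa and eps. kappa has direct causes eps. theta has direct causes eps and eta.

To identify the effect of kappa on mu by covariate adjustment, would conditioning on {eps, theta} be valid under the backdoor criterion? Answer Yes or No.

Backdoor paths from kappa to mu (paths whose first edge points into kappa):
  P1: kappa <- eps -> mu
Condition 1 (no descendant of kappa in the set): holds — descendants of kappa are {mu}; none are in {eps, theta}.
Condition 2 (every backdoor path blocked by {eps, theta}):
  P1: blocked at fork node eps ∈ conditioning set.
{eps, theta} satisfies the backdoor criterion.

Yes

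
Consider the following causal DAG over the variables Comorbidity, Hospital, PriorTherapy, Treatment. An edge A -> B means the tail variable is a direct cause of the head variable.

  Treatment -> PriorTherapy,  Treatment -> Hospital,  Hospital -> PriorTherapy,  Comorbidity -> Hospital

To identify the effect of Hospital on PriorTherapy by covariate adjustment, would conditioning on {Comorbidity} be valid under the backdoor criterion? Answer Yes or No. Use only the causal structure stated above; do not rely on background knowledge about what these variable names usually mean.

Backdoor paths from Hospital to PriorTherapy (paths whose first edge points into Hospital):
  P1: Hospital <- Treatment -> PriorTherapy
Condition 1 (no descendant of Hospital in the set): holds — descendants of Hospital are {PriorTherapy}; none are in {Comorbidity}.
Condition 2 (every backdoor path blocked by {Comorbidity}):
  P1: open — no interior node is in the conditioning set.
{Comorbidity} does not satisfy the backdoor criterion.

No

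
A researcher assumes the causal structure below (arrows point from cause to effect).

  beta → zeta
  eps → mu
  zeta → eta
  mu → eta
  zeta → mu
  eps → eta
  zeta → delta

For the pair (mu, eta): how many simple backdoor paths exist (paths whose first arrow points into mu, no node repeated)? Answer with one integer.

2

A backdoor path from mu to eta is any simple undirected path whose first edge points into mu (i.e. leaves mu via a parent).
Parents of mu: {eps, zeta}.
Enumerating:
  P1: mu <- eps -> eta
  P2: mu <- zeta -> eta
That exhausts the simple backdoor paths. Count: 2.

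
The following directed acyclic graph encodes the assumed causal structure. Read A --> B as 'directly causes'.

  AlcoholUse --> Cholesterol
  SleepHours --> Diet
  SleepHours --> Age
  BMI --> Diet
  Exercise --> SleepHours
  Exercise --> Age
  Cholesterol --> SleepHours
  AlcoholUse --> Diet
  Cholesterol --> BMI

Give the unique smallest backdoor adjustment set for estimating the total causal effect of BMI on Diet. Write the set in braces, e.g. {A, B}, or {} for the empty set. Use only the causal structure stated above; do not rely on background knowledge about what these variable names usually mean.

{Cholesterol}

Variables eligible for adjustment (non-descendants of BMI, excluding BMI and Diet): {Age, AlcoholUse, Cholesterol, Exercise, SleepHours}.
Backdoor paths from BMI to Diet:
  P1: BMI <- Cholesterol <- AlcoholUse -> Diet
  P2: BMI <- Cholesterol -> SleepHours -> Diet
The empty set is not sufficient: P1 (BMI <- Cholesterol <- AlcoholUse -> Diet) has no collider blocking it and no conditioned non-collider, so it is open.
Try {Cholesterol}:
  P1: blocked at chain node Cholesterol ∈ conditioning set.
  P2: blocked at fork node Cholesterol ∈ conditioning set.
{Cholesterol} contains no descendant of BMI and blocks every backdoor path.
No other singleton works — e.g. {AlcoholUse} leaves P2 open — so {Cholesterol} is the unique smallest valid adjustment set.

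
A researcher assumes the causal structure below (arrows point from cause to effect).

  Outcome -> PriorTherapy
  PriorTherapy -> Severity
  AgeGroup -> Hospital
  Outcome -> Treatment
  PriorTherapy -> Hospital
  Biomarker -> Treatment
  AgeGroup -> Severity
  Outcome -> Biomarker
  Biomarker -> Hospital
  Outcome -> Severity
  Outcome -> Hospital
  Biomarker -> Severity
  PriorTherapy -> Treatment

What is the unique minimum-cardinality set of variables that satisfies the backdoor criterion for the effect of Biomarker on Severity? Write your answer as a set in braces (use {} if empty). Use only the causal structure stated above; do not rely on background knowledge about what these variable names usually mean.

{Outcome}

Variables eligible for adjustment (non-descendants of Biomarker, excluding Biomarker and Severity): {AgeGroup, Outcome, PriorTherapy}.
Backdoor paths from Biomarker to Severity:
  P1: Biomarker <- Outcome -> PriorTherapy -> Severity
  P2: Biomarker <- Outcome -> PriorTherapy -> Hospital <- AgeGroup -> Severity
  P3: Biomarker <- Outcome -> Severity
  P4: Biomarker <- Outcome -> Treatment <- PriorTherapy -> Severity
  P5: Biomarker <- Outcome -> Treatment <- PriorTherapy -> Hospital <- AgeGroup -> Severity
  P6: Biomarker <- Outcome -> Hospital <- PriorTherapy -> Severity
  P7: Biomarker <- Outcome -> Hospital <- AgeGroup -> Severity
The empty set is not sufficient: P1 (Biomarker <- Outcome -> PriorTherapy -> Severity) has no collider blocking it and no conditioned non-collider, so it is open.
Try {Outcome}:
  P1: blocked at fork node Outcome ∈ conditioning set.
  P2: blocked at fork node Outcome ∈ conditioning set.
  P3: blocked at fork node Outcome ∈ conditioning set.
  P4: blocked at fork node Outcome ∈ conditioning set.
  P5: blocked at fork node Outcome ∈ conditioning set.
  P6: blocked at fork node Outcome ∈ conditioning set.
  P7: blocked at fork node Outcome ∈ conditioning set.
{Outcome} contains no descendant of Biomarker and blocks every backdoor path.
No other singleton works — e.g. {PriorTherapy} leaves P3 open — so {Outcome} is the unique smallest valid adjustment set.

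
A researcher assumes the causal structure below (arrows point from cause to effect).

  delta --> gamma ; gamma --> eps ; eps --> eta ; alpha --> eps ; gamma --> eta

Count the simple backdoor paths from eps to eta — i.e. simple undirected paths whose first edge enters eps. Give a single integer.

1

A backdoor path from eps to eta is any simple undirected path whose first edge points into eps (i.e. leaves eps via a parent).
Parents of eps: {alpha, gamma}.
Enumerating:
  P1: eps <- gamma -> eta
That exhausts the simple backdoor paths. Count: 1.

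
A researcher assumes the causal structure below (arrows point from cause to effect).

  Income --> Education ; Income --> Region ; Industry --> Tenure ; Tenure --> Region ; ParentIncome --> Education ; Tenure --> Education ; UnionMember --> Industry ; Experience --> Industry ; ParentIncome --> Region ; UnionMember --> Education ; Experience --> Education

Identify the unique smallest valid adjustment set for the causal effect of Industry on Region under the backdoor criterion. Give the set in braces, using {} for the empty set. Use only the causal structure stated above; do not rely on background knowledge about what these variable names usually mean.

Variables eligible for adjustment (non-descendants of Industry, excluding Industry and Region): {Experience, Income, ParentIncome, UnionMember}.
Backdoor paths from Industry to Region:
  P1: Industry <- Experience -> Education <- Income -> Region
  P2: Industry <- Experience -> Education <- ParentIncome -> Region
  P3: Industry <- Experience -> Education <- Tenure -> Region
  P4: Industry <- UnionMember -> Education <- Income -> Region
  P5: Industry <- UnionMember -> Education <- ParentIncome -> Region
  P6: Industry <- UnionMember -> Education <- Tenure -> Region
Each backdoor path contains an unconditioned collider, so every path is already blocked with the empty conditioning set:
  P1: blocked at collider Education (neither it nor any descendant is in the conditioning set).
  P2: blocked at collider Education (neither it nor any descendant is in the conditioning set).
  P3: blocked at collider Education (neither it nor any descendant is in the conditioning set).
  P4: blocked at collider Education (neither it nor any descendant is in the conditioning set).
  P5: blocked at collider Education (neither it nor any descendant is in the conditioning set).
  P6: blocked at collider Education (neither it nor any descendant is in the conditioning set).
The empty set is therefore the unique smallest valid set.

{}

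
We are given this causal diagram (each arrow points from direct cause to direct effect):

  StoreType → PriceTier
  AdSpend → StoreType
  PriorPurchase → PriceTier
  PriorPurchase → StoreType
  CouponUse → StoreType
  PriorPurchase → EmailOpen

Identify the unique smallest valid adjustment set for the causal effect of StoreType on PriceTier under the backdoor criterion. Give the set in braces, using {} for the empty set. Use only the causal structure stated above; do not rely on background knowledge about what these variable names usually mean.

{PriorPurchase}

Variables eligible for adjustment (non-descendants of StoreType, excluding StoreType and PriceTier): {AdSpend, CouponUse, EmailOpen, PriorPurchase}.
Backdoor paths from StoreType to PriceTier:
  P1: StoreType <- PriorPurchase -> PriceTier
The empty set is not sufficient: P1 (StoreType <- PriorPurchase -> PriceTier) has no collider blocking it and no conditioned non-collider, so it is open.
Try {PriorPurchase}:
  P1: blocked at fork node PriorPurchase ∈ conditioning set.
{PriorPurchase} contains no descendant of StoreType and blocks every backdoor path.
No other singleton works — e.g. {AdSpend} leaves P1 open — so {PriorPurchase} is the unique smallest valid adjustment set.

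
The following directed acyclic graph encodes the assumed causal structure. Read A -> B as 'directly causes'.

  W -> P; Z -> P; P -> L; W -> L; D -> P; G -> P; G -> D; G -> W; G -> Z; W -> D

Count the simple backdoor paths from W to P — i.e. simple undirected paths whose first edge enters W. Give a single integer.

A backdoor path from W to P is any simple undirected path whose first edge points into W (i.e. leaves W via a parent).
Parents of W: {G}.
Enumerating:
  P1: W <- G -> D -> P
  P2: W <- G -> Z -> P
  P3: W <- G -> P
That exhausts the simple backdoor paths. Count: 3.

3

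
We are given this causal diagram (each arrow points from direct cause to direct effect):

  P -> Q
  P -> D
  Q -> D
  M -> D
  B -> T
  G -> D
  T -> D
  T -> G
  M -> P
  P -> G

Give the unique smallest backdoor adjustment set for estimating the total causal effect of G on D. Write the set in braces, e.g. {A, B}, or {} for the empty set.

{P, T}

Variables eligible for adjustment (non-descendants of G, excluding G and D): {B, M, P, Q, T}.
Backdoor paths from G to D:
  P1: G <- P <- M -> D
  P2: G <- P -> Q -> D
  P3: G <- P -> D
  P4: G <- T -> D
The empty set is not sufficient: P1 (G <- P <- M -> D) has no collider blocking it and no conditioned non-collider, so it is open.
Try {P, T}:
  P1: blocked at chain node P ∈ conditioning set.
  P2: blocked at fork node P ∈ conditioning set.
  P3: blocked at fork node P ∈ conditioning set.
  P4: blocked at fork node T ∈ conditioning set.
{P, T} contains no descendant of G and blocks every backdoor path.
Every element of {P, T} is needed (dropping P leaves P1 open; dropping T leaves P4 open), so no proper subset is valid.
Among all size-2 subsets of the eligible variables, only {P, T} blocks every backdoor path, so it is the unique smallest valid adjustment set.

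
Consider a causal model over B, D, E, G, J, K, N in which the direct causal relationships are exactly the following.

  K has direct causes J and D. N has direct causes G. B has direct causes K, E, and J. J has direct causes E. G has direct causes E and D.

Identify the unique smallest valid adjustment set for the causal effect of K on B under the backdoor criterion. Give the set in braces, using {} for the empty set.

Variables eligible for adjustment (non-descendants of K, excluding K and B): {D, E, G, J, N}.
Backdoor paths from K to B:
  P1: K <- D -> G <- E -> J -> B
  P2: K <- D -> G <- E -> B
  P3: K <- J <- E -> B
  P4: K <- J -> B
The empty set is not sufficient: P3 (K <- J <- E -> B) has no collider blocking it and no conditioned non-collider, so it is open.
Try {J}:
  P1: blocked at collider G (neither it nor any descendant is in the conditioning set).
  P2: blocked at collider G (neither it nor any descendant is in the conditioning set).
  P3: blocked at chain node J ∈ conditioning set.
  P4: blocked at fork node J ∈ conditioning set.
{J} contains no descendant of K and blocks every backdoor path.
No other singleton works — e.g. {D} leaves P3 open — so {J} is the unique smallest valid adjustment set.

{J}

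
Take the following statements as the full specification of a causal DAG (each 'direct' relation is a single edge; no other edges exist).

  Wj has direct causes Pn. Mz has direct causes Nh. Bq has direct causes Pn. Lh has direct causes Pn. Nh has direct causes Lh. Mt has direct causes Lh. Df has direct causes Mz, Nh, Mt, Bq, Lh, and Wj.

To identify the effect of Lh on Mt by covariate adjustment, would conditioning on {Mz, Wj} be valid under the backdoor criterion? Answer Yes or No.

No

Backdoor paths from Lh to Mt (paths whose first edge points into Lh):
  P1: Lh <- Pn -> Bq -> Df <- Mt
  P2: Lh <- Pn -> Wj -> Df <- Mt
Condition 1 (no descendant of Lh in the set): FAILS — Mz is a descendant of Lh.
Condition 2 (every backdoor path blocked by {Mz, Wj}):
  P1: blocked at collider Df (neither it nor any descendant is in the conditioning set).
  P2: blocked at chain node Wj ∈ conditioning set.
{Mz, Wj} does not satisfy the backdoor criterion.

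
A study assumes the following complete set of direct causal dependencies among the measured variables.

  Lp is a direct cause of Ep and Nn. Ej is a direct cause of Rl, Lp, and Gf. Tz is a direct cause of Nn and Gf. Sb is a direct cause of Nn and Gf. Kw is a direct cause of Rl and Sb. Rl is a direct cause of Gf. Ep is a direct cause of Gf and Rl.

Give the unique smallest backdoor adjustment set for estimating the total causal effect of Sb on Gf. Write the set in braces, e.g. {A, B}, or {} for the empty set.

Variables eligible for adjustment (non-descendants of Sb, excluding Sb and Gf): {Ej, Ep, Kw, Lp, Rl, Tz}.
Backdoor paths from Sb to Gf:
  P1: Sb <- Kw -> Rl <- Ej -> Lp -> Ep -> Gf
  P2: Sb <- Kw -> Rl <- Ej -> Lp -> Nn <- Tz -> Gf
  P3: Sb <- Kw -> Rl <- Ej -> Gf
  P4: Sb <- Kw -> Rl <- Ep <- Lp <- Ej -> Gf
  P5: Sb <- Kw -> Rl <- Ep <- Lp -> Nn <- Tz -> Gf
  P6: Sb <- Kw -> Rl <- Ep -> Gf
  P7: Sb <- Kw -> Rl -> Gf
The empty set is not sufficient: P7 (Sb <- Kw -> Rl -> Gf) has no collider blocking it and no conditioned non-collider, so it is open.
Try {Kw}:
  P1: blocked at fork node Kw ∈ conditioning set.
  P2: blocked at fork node Kw ∈ conditioning set.
  P3: blocked at fork node Kw ∈ conditioning set.
  P4: blocked at fork node Kw ∈ conditioning set.
  P5: blocked at fork node Kw ∈ conditioning set.
  P6: blocked at fork node Kw ∈ conditioning set.
  P7: blocked at fork node Kw ∈ conditioning set.
{Kw} contains no descendant of Sb and blocks every backdoor path.
No other singleton works — e.g. {Ej} leaves P7 open — so {Kw} is the unique smallest valid adjustment set.

{Kw}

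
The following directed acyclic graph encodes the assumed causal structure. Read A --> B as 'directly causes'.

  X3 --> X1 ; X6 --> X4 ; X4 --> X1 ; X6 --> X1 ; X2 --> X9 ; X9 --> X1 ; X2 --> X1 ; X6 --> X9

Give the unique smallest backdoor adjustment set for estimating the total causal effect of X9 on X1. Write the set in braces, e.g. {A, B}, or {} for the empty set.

Variables eligible for adjustment (non-descendants of X9, excluding X9 and X1): {X2, X3, X4, X6}.
Backdoor paths from X9 to X1:
  P1: X9 <- X6 -> X4 -> X1
  P2: X9 <- X6 -> X1
  P3: X9 <- X2 -> X1
The empty set is not sufficient: P1 (X9 <- X6 -> X4 -> X1) has no collider blocking it and no conditioned non-collider, so it is open.
Try {X2, X6}:
  P1: blocked at fork node X6 ∈ conditioning set.
  P2: blocked at fork node X6 ∈ conditioning set.
  P3: blocked at fork node X2 ∈ conditioning set.
{X2, X6} contains no descendant of X9 and blocks every backdoor path.
Every element of {X2, X6} is needed (dropping X2 leaves P3 open; dropping X6 leaves P1 open), so no proper subset is valid.
Among all size-2 subsets of the eligible variables, only {X2, X6} blocks every backdoor path, so it is the unique smallest valid adjustment set.

{X2, X6}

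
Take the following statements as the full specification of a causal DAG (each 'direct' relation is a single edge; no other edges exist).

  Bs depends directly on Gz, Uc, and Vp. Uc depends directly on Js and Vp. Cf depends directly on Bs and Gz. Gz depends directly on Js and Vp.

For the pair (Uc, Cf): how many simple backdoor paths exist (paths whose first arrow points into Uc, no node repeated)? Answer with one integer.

A backdoor path from Uc to Cf is any simple undirected path whose first edge points into Uc (i.e. leaves Uc via a parent).
Parents of Uc: {Js, Vp}.
Enumerating:
  P1: Uc <- Vp -> Gz -> Bs -> Cf
  P2: Uc <- Vp -> Gz -> Cf
  P3: Uc <- Vp -> Bs <- Gz -> Cf
  P4: Uc <- Vp -> Bs -> Cf
  P5: Uc <- Js -> Gz <- Vp -> Bs -> Cf
  P6: Uc <- Js -> Gz -> Bs -> Cf
  P7: Uc <- Js -> Gz -> Cf
That exhausts the simple backdoor paths. Count: 7.

7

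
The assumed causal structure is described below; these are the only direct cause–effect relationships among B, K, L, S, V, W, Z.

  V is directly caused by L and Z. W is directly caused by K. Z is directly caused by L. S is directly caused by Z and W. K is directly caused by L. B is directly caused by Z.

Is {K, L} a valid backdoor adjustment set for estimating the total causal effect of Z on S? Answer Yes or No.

Backdoor paths from Z to S (paths whose first edge points into Z):
  P1: Z <- L -> K -> W -> S
Condition 1 (no descendant of Z in the set): holds — descendants of Z are {B, S, V}; none are in {K, L}.
Condition 2 (every backdoor path blocked by {K, L}):
  P1: blocked at fork node L ∈ conditioning set.
{K, L} satisfies the backdoor criterion.

Yes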